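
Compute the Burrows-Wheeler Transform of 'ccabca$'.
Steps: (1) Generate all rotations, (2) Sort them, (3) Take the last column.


Rotations (sorted):
  0: $ccabca -> last char: a
  1: a$ccabc -> last char: c
  2: abca$cc -> last char: c
  3: bca$cca -> last char: a
  4: ca$ccab -> last char: b
  5: cabca$c -> last char: c
  6: ccabca$ -> last char: $


BWT = accabc$


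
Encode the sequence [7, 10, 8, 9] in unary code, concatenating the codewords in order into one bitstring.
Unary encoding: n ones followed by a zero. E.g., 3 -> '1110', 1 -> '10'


Encode each number as n ones followed by a terminating 0:
  7 -> 11111110 (8 bits)
  10 -> 11111111110 (11 bits)
  8 -> 111111110 (9 bits)
  9 -> 1111111110 (10 bits)
Total length = 8 + 11 + 9 + 10 = 38 bits.

Unary([7, 10, 8, 9]) = 11111110111111111101111111101111111110 (38 bits)


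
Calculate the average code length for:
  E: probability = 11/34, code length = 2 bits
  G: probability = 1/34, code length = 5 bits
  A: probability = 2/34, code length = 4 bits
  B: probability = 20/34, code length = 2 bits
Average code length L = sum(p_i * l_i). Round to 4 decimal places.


Weighted contributions p_i * l_i:
  E: (11/34) * 2 = 22/34
  G: (1/34) * 5 = 5/34
  A: (2/34) * 4 = 8/34
  B: (20/34) * 2 = 40/34
Sum = (22 + 5 + 8 + 40)/34 = 75/34

L = 75/34 = 2.2059 bits/symbol


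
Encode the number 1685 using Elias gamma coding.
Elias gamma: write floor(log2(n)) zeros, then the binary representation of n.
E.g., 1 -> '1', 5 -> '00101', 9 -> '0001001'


num_bits = floor(log2(1685)) + 1 = 11
leading_zeros = num_bits - 1 = 10
binary(1685) = 11010010101

Elias gamma(1685) = '0000000000' + '11010010101' = 000000000011010010101 (21 bits)


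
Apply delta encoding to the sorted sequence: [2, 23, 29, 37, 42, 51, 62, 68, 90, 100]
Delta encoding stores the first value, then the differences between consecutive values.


First value: 2
Deltas:
  23 - 2 = 21
  29 - 23 = 6
  37 - 29 = 8
  42 - 37 = 5
  51 - 42 = 9
  62 - 51 = 11
  68 - 62 = 6
  90 - 68 = 22
  100 - 90 = 10


Delta encoded: [2, 21, 6, 8, 5, 9, 11, 6, 22, 10]


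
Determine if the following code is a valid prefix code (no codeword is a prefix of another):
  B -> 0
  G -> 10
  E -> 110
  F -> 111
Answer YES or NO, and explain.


Checking each pair (does one codeword prefix another?):
  B='0' vs G='10': no prefix
  B='0' vs E='110': no prefix
  B='0' vs F='111': no prefix
  G='10' vs B='0': no prefix
  G='10' vs E='110': no prefix
  G='10' vs F='111': no prefix
  E='110' vs B='0': no prefix
  E='110' vs G='10': no prefix
  E='110' vs F='111': no prefix
  F='111' vs B='0': no prefix
  F='111' vs G='10': no prefix
  F='111' vs E='110': no prefix
No violation found over all pairs.

YES -- this is a valid prefix code. No codeword is a prefix of any other codeword.


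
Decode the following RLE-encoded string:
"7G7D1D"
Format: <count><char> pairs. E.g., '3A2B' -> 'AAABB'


Expanding each <count><char> pair:
  7G -> 'GGGGGGG'
  7D -> 'DDDDDDD'
  1D -> 'D'

Decoded = GGGGGGGDDDDDDDD


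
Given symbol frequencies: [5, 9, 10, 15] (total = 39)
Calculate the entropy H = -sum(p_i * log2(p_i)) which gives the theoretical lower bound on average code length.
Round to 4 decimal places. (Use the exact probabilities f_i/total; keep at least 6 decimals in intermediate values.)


Per-symbol terms -p_i * log2(p_i) with p_i = f_i/39:
  p = 5/39 = 0.128205: log2(p) = -2.963474, -p*log2(p) = 0.379933
  p = 9/39 = 0.230769: log2(p) = -2.115477, -p*log2(p) = 0.488187
  p = 10/39 = 0.256410: log2(p) = -1.963474, -p*log2(p) = 0.503455
  p = 15/39 = 0.384615: log2(p) = -1.378512, -p*log2(p) = 0.530197
H = 0.379933 + 0.488187 + 0.503455 + 0.530197 = 1.901772

H = 1.9018 bits/symbol


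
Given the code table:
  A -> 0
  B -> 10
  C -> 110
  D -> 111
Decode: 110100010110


Decoding:
110 -> C
10 -> B
0 -> A
0 -> A
10 -> B
110 -> C


Result: CBAABC


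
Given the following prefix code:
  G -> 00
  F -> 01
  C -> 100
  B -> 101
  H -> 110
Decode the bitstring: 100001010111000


Decoding step by step:
Bits 100 -> C
Bits 00 -> G
Bits 101 -> B
Bits 01 -> F
Bits 110 -> H
Bits 00 -> G


Decoded message: CGBFHG


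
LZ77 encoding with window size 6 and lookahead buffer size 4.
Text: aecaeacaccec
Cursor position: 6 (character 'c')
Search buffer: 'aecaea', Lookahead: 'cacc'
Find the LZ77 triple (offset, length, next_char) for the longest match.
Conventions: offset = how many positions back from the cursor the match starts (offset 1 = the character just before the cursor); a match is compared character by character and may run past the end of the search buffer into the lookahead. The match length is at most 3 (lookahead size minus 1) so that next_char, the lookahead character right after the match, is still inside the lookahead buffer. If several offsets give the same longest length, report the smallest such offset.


Try each offset into the search buffer:
  offset=1 (pos 5, char 'a'): match length 0
  offset=2 (pos 4, char 'e'): match length 0
  offset=3 (pos 3, char 'a'): match length 0
  offset=4 (pos 2, char 'c'): match length 2
  offset=5 (pos 1, char 'e'): match length 0
  offset=6 (pos 0, char 'a'): match length 0
Longest match has length 2 at offset 4.
next_char = character at position 6 + 2 = 8 -> 'c'

Best match: offset=4, length=2 (matching 'ca' starting at position 2)
LZ77 triple: (4, 2, 'c')


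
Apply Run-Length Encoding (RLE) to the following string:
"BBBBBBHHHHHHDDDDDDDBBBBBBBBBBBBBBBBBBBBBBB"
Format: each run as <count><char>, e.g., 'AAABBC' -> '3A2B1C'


Scanning runs left to right:
  i=0: run of 'B' x 6 -> '6B'
  i=6: run of 'H' x 6 -> '6H'
  i=12: run of 'D' x 7 -> '7D'
  i=19: run of 'B' x 23 -> '23B'

RLE = 6B6H7D23B


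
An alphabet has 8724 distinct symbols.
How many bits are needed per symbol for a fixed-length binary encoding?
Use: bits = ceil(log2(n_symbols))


log2(8724) = 13.0908
Bracket: 2^13 = 8192 < 8724 <= 2^14 = 16384
So ceil(log2(8724)) = 14

bits = ceil(log2(8724)) = ceil(13.0908) = 14 bits


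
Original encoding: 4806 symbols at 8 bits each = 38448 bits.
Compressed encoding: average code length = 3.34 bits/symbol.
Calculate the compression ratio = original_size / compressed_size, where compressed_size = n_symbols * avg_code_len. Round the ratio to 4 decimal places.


original_size = n_symbols * orig_bits = 4806 * 8 = 38448 bits
compressed_size = n_symbols * avg_code_len = 4806 * 3.34 = 16052.04 bits
ratio = original_size / compressed_size = 38448 / 16052.04 = 2.3952

Compression ratio = 2.3952


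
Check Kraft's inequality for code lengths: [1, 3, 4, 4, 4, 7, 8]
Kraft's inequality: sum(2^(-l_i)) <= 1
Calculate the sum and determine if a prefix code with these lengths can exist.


Sum = 2^(-1) + 2^(-3) + 2^(-4) + 2^(-4) + 2^(-4) + 2^(-7) + 2^(-8)
    = 0.5 + 0.125 + 0.0625 + 0.0625 + 0.0625 + 0.0078125 + 0.00390625
    = 211/256 = 0.82421875
Since 0.82421875 <= 1, Kraft's inequality IS satisfied.
A prefix code with these lengths CAN exist.

Kraft sum = 0.82421875. Satisfied.


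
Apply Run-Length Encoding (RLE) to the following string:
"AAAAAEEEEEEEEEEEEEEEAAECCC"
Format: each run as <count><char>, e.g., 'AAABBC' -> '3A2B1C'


Scanning runs left to right:
  i=0: run of 'A' x 5 -> '5A'
  i=5: run of 'E' x 15 -> '15E'
  i=20: run of 'A' x 2 -> '2A'
  i=22: run of 'E' x 1 -> '1E'
  i=23: run of 'C' x 3 -> '3C'

RLE = 5A15E2A1E3C


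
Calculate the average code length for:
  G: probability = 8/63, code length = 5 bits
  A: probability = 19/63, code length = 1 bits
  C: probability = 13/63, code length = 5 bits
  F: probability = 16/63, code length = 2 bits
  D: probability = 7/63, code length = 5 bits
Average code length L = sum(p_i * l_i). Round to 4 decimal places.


Weighted contributions p_i * l_i:
  G: (8/63) * 5 = 40/63
  A: (19/63) * 1 = 19/63
  C: (13/63) * 5 = 65/63
  F: (16/63) * 2 = 32/63
  D: (7/63) * 5 = 35/63
Sum = (40 + 19 + 65 + 32 + 35)/63 = 191/63

L = 191/63 = 3.0317 bits/symbol


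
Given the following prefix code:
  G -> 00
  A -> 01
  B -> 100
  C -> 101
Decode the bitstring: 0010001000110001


Decoding step by step:
Bits 00 -> G
Bits 100 -> B
Bits 01 -> A
Bits 00 -> G
Bits 01 -> A
Bits 100 -> B
Bits 01 -> A


Decoded message: GBAGABA


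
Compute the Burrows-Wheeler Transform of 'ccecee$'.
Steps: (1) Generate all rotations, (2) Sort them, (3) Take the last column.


Rotations (sorted):
  0: $ccecee -> last char: e
  1: ccecee$ -> last char: $
  2: cecee$c -> last char: c
  3: cee$cce -> last char: e
  4: e$ccece -> last char: e
  5: ecee$cc -> last char: c
  6: ee$ccec -> last char: c


BWT = e$ceecc


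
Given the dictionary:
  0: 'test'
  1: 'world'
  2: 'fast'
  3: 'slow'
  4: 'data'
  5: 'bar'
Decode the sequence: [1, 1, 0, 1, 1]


Look up each index in the dictionary:
  1 -> 'world'
  1 -> 'world'
  0 -> 'test'
  1 -> 'world'
  1 -> 'world'

Decoded: "world world test world world"


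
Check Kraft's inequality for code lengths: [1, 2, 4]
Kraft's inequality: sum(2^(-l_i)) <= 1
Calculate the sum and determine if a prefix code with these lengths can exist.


Sum = 2^(-1) + 2^(-2) + 2^(-4)
    = 0.5 + 0.25 + 0.0625
    = 13/16 = 0.8125
Since 0.8125 <= 1, Kraft's inequality IS satisfied.
A prefix code with these lengths CAN exist.

Kraft sum = 0.8125. Satisfied.


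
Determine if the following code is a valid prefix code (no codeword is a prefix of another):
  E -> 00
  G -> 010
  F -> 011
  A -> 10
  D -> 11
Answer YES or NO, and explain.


Checking each pair (does one codeword prefix another?):
  E='00' vs G='010': no prefix
  E='00' vs F='011': no prefix
  E='00' vs A='10': no prefix
  E='00' vs D='11': no prefix
  G='010' vs E='00': no prefix
  G='010' vs F='011': no prefix
  G='010' vs A='10': no prefix
  G='010' vs D='11': no prefix
  F='011' vs E='00': no prefix
  F='011' vs G='010': no prefix
  F='011' vs A='10': no prefix
  F='011' vs D='11': no prefix
  A='10' vs E='00': no prefix
  A='10' vs G='010': no prefix
  A='10' vs F='011': no prefix
  A='10' vs D='11': no prefix
  D='11' vs E='00': no prefix
  D='11' vs G='010': no prefix
  D='11' vs F='011': no prefix
  D='11' vs A='10': no prefix
No violation found over all pairs.

YES -- this is a valid prefix code. No codeword is a prefix of any other codeword.


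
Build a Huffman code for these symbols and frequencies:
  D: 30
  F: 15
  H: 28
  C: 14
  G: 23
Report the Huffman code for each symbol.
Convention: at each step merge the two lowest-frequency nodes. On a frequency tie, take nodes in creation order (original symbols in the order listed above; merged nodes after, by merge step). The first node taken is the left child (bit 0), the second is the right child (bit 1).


Huffman tree construction:
Step 1: Merge C(14) + F(15) = 29
Step 2: Merge G(23) + H(28) = 51
Step 3: Merge (C+F)(29) + D(30) = 59
Step 4: Merge (G+H)(51) + ((C+F)+D)(59) = 110
Read each symbol's code off the tree from the root (left child = 0, right child = 1).

Codes:
  D: 11 (length 2)
  F: 101 (length 3)
  H: 01 (length 2)
  C: 100 (length 3)
  G: 00 (length 2)
Average code length: 249/110 = 2.2636 bits/symbol


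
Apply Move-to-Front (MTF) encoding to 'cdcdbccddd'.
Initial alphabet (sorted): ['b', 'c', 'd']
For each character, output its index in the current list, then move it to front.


MTF encoding:
'c': index 1 in ['b', 'c', 'd'] -> ['c', 'b', 'd']
'd': index 2 in ['c', 'b', 'd'] -> ['d', 'c', 'b']
'c': index 1 in ['d', 'c', 'b'] -> ['c', 'd', 'b']
'd': index 1 in ['c', 'd', 'b'] -> ['d', 'c', 'b']
'b': index 2 in ['d', 'c', 'b'] -> ['b', 'd', 'c']
'c': index 2 in ['b', 'd', 'c'] -> ['c', 'b', 'd']
'c': index 0 in ['c', 'b', 'd'] -> ['c', 'b', 'd']
'd': index 2 in ['c', 'b', 'd'] -> ['d', 'c', 'b']
'd': index 0 in ['d', 'c', 'b'] -> ['d', 'c', 'b']
'd': index 0 in ['d', 'c', 'b'] -> ['d', 'c', 'b']


Output: [1, 2, 1, 1, 2, 2, 0, 2, 0, 0]


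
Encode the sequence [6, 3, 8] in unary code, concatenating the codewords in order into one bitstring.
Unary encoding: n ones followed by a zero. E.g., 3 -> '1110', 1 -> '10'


Encode each number as n ones followed by a terminating 0:
  6 -> 1111110 (7 bits)
  3 -> 1110 (4 bits)
  8 -> 111111110 (9 bits)
Total length = 7 + 4 + 9 = 20 bits.

Unary([6, 3, 8]) = 11111101110111111110 (20 bits)


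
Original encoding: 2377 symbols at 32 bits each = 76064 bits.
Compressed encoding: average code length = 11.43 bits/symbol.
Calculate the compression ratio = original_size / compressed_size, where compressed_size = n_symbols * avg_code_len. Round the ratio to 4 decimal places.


original_size = n_symbols * orig_bits = 2377 * 32 = 76064 bits
compressed_size = n_symbols * avg_code_len = 2377 * 11.43 = 27169.11 bits
ratio = original_size / compressed_size = 76064 / 27169.11 = 2.7997

Compression ratio = 2.7997


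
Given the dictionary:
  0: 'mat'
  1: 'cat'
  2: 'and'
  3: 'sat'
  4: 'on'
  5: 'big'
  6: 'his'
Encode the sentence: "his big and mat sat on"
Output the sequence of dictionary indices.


Look up each word in the dictionary:
  'his' -> 6
  'big' -> 5
  'and' -> 2
  'mat' -> 0
  'sat' -> 3
  'on' -> 4

Encoded: [6, 5, 2, 0, 3, 4]


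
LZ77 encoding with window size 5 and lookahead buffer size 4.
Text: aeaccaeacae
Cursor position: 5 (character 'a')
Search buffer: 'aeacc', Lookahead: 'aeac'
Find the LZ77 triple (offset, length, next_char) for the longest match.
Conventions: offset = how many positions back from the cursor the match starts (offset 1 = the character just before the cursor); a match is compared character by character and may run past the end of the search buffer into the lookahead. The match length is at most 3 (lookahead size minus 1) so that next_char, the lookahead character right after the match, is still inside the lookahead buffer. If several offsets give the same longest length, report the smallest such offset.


Try each offset into the search buffer:
  offset=1 (pos 4, char 'c'): match length 0
  offset=2 (pos 3, char 'c'): match length 0
  offset=3 (pos 2, char 'a'): match length 1
  offset=4 (pos 1, char 'e'): match length 0
  offset=5 (pos 0, char 'a'): match length 3
Longest match has length 3 at offset 5.
next_char = character at position 5 + 3 = 8 -> 'c'

Best match: offset=5, length=3 (matching 'aea' starting at position 0)
LZ77 triple: (5, 3, 'c')


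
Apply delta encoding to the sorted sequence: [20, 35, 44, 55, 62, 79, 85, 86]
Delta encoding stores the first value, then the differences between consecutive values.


First value: 20
Deltas:
  35 - 20 = 15
  44 - 35 = 9
  55 - 44 = 11
  62 - 55 = 7
  79 - 62 = 17
  85 - 79 = 6
  86 - 85 = 1


Delta encoded: [20, 15, 9, 11, 7, 17, 6, 1]


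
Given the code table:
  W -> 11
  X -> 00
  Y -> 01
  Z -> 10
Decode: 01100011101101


Decoding:
01 -> Y
10 -> Z
00 -> X
11 -> W
10 -> Z
11 -> W
01 -> Y


Result: YZXWZWY


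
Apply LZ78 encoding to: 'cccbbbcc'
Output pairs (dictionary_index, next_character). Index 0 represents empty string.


LZ78 encoding steps:
Dictionary: {0: ''}
Step 1: w='' (idx 0), next='c' -> output (0, 'c'), add 'c' as idx 1
Step 2: w='c' (idx 1), next='c' -> output (1, 'c'), add 'cc' as idx 2
Step 3: w='' (idx 0), next='b' -> output (0, 'b'), add 'b' as idx 3
Step 4: w='b' (idx 3), next='b' -> output (3, 'b'), add 'bb' as idx 4
Step 5: w='cc' (idx 2), end of input -> output (2, '')


Encoded: [(0, 'c'), (1, 'c'), (0, 'b'), (3, 'b'), (2, '')]


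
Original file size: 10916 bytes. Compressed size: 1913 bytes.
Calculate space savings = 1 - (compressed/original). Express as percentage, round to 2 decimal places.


ratio = compressed/original = 1913/10916 = 0.175247
savings = 1 - ratio = 1 - 0.175247 = 0.824753
as a percentage: 0.824753 * 100 = 82.48%

Space savings = 1 - 1913/10916 = 82.48%


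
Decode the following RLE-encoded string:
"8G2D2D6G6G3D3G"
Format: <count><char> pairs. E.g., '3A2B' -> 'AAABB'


Expanding each <count><char> pair:
  8G -> 'GGGGGGGG'
  2D -> 'DD'
  2D -> 'DD'
  6G -> 'GGGGGG'
  6G -> 'GGGGGG'
  3D -> 'DDD'
  3G -> 'GGG'

Decoded = GGGGGGGGDDDDGGGGGGGGGGGGDDDGGG


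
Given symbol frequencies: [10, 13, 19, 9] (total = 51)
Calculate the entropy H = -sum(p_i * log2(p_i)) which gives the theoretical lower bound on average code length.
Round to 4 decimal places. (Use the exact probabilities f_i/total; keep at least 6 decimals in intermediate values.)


Per-symbol terms -p_i * log2(p_i) with p_i = f_i/51:
  p = 10/51 = 0.196078: log2(p) = -2.350497, -p*log2(p) = 0.460882
  p = 13/51 = 0.254902: log2(p) = -1.971986, -p*log2(p) = 0.502663
  p = 19/51 = 0.372549: log2(p) = -1.424498, -p*log2(p) = 0.530695
  p = 9/51 = 0.176471: log2(p) = -2.502500, -p*log2(p) = 0.441618
H = 0.460882 + 0.502663 + 0.530695 + 0.441618 = 1.935858

H = 1.9359 bits/symbol


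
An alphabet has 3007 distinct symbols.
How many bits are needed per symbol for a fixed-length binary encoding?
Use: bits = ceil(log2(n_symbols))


log2(3007) = 11.5541
Bracket: 2^11 = 2048 < 3007 <= 2^12 = 4096
So ceil(log2(3007)) = 12

bits = ceil(log2(3007)) = ceil(11.5541) = 12 bits


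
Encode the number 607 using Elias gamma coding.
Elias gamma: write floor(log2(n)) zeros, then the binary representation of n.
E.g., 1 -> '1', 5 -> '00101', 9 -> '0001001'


num_bits = floor(log2(607)) + 1 = 10
leading_zeros = num_bits - 1 = 9
binary(607) = 1001011111

Elias gamma(607) = '000000000' + '1001011111' = 0000000001001011111 (19 bits)


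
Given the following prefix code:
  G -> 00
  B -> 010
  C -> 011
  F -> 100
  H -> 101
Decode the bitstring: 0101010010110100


Decoding step by step:
Bits 010 -> B
Bits 101 -> H
Bits 00 -> G
Bits 101 -> H
Bits 101 -> H
Bits 00 -> G


Decoded message: BHGHHG


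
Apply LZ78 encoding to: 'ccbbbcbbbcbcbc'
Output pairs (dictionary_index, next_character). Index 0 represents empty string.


LZ78 encoding steps:
Dictionary: {0: ''}
Step 1: w='' (idx 0), next='c' -> output (0, 'c'), add 'c' as idx 1
Step 2: w='c' (idx 1), next='b' -> output (1, 'b'), add 'cb' as idx 2
Step 3: w='' (idx 0), next='b' -> output (0, 'b'), add 'b' as idx 3
Step 4: w='b' (idx 3), next='c' -> output (3, 'c'), add 'bc' as idx 4
Step 5: w='b' (idx 3), next='b' -> output (3, 'b'), add 'bb' as idx 5
Step 6: w='bc' (idx 4), next='b' -> output (4, 'b'), add 'bcb' as idx 6
Step 7: w='cb' (idx 2), next='c' -> output (2, 'c'), add 'cbc' as idx 7


Encoded: [(0, 'c'), (1, 'b'), (0, 'b'), (3, 'c'), (3, 'b'), (4, 'b'), (2, 'c')]


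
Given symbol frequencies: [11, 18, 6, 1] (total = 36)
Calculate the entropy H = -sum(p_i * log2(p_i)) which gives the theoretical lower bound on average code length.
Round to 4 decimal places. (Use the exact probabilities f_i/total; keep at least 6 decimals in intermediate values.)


Per-symbol terms -p_i * log2(p_i) with p_i = f_i/36:
  p = 11/36 = 0.305556: log2(p) = -1.710493, -p*log2(p) = 0.522651
  p = 18/36 = 0.500000: log2(p) = -1.000000, -p*log2(p) = 0.500000
  p = 6/36 = 0.166667: log2(p) = -2.584963, -p*log2(p) = 0.430827
  p = 1/36 = 0.027778: log2(p) = -5.169925, -p*log2(p) = 0.143609
H = 0.522651 + 0.500000 + 0.430827 + 0.143609 = 1.597087

H = 1.5971 bits/symbol


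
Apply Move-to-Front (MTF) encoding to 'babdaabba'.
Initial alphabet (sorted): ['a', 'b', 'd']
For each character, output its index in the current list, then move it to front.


MTF encoding:
'b': index 1 in ['a', 'b', 'd'] -> ['b', 'a', 'd']
'a': index 1 in ['b', 'a', 'd'] -> ['a', 'b', 'd']
'b': index 1 in ['a', 'b', 'd'] -> ['b', 'a', 'd']
'd': index 2 in ['b', 'a', 'd'] -> ['d', 'b', 'a']
'a': index 2 in ['d', 'b', 'a'] -> ['a', 'd', 'b']
'a': index 0 in ['a', 'd', 'b'] -> ['a', 'd', 'b']
'b': index 2 in ['a', 'd', 'b'] -> ['b', 'a', 'd']
'b': index 0 in ['b', 'a', 'd'] -> ['b', 'a', 'd']
'a': index 1 in ['b', 'a', 'd'] -> ['a', 'b', 'd']


Output: [1, 1, 1, 2, 2, 0, 2, 0, 1]


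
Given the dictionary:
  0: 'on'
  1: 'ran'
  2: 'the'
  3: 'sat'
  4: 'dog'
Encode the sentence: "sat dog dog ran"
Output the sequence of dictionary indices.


Look up each word in the dictionary:
  'sat' -> 3
  'dog' -> 4
  'dog' -> 4
  'ran' -> 1

Encoded: [3, 4, 4, 1]


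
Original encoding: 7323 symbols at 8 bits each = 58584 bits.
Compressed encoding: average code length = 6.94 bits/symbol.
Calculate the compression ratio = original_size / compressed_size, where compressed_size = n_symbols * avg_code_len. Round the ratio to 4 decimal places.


original_size = n_symbols * orig_bits = 7323 * 8 = 58584 bits
compressed_size = n_symbols * avg_code_len = 7323 * 6.94 = 50821.62 bits
ratio = original_size / compressed_size = 58584 / 50821.62 = 1.1527

Compression ratio = 1.1527


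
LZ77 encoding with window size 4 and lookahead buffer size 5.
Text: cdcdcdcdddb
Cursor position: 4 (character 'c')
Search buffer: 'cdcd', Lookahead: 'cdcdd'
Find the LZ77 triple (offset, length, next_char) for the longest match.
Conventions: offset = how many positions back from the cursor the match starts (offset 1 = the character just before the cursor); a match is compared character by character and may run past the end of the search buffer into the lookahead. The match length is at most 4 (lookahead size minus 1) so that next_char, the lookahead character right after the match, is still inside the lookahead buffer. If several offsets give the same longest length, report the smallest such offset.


Try each offset into the search buffer:
  offset=1 (pos 3, char 'd'): match length 0
  offset=2 (pos 2, char 'c'): match length 4
  offset=3 (pos 1, char 'd'): match length 0
  offset=4 (pos 0, char 'c'): match length 4
Longest match has length 4, found at offsets 2, 4; take the smallest, offset 2.
next_char = character at position 4 + 4 = 8 -> 'd'

Best match: offset=2, length=4 (matching 'cdcd' starting at position 2)
LZ77 triple: (2, 4, 'd')


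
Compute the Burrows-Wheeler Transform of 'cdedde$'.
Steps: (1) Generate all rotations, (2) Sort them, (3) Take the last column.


Rotations (sorted):
  0: $cdedde -> last char: e
  1: cdedde$ -> last char: $
  2: dde$cde -> last char: e
  3: de$cded -> last char: d
  4: dedde$c -> last char: c
  5: e$cdedd -> last char: d
  6: edde$cd -> last char: d


BWT = e$edcdd


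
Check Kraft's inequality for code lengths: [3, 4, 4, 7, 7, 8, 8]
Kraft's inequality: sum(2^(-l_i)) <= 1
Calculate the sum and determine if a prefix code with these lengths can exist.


Sum = 2^(-3) + 2^(-4) + 2^(-4) + 2^(-7) + 2^(-7) + 2^(-8) + 2^(-8)
    = 0.125 + 0.0625 + 0.0625 + 0.0078125 + 0.0078125 + 0.00390625 + 0.00390625
    = 70/256 = 0.2734375
Since 0.2734375 <= 1, Kraft's inequality IS satisfied.
A prefix code with these lengths CAN exist.

Kraft sum = 0.2734375. Satisfied.


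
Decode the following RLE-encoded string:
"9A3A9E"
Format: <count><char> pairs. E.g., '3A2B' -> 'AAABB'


Expanding each <count><char> pair:
  9A -> 'AAAAAAAAA'
  3A -> 'AAA'
  9E -> 'EEEEEEEEE'

Decoded = AAAAAAAAAAAAEEEEEEEEE


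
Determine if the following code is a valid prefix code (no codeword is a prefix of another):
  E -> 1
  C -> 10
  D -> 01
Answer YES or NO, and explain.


Checking each pair (does one codeword prefix another?):
  E='1' vs C='10': prefix -- VIOLATION

NO -- this is NOT a valid prefix code. E (1) is a prefix of C (10).


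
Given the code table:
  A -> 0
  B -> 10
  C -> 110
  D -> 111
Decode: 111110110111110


Decoding:
111 -> D
110 -> C
110 -> C
111 -> D
110 -> C


Result: DCCDC


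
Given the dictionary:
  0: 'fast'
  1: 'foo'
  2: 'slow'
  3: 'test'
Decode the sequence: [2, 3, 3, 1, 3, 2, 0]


Look up each index in the dictionary:
  2 -> 'slow'
  3 -> 'test'
  3 -> 'test'
  1 -> 'foo'
  3 -> 'test'
  2 -> 'slow'
  0 -> 'fast'

Decoded: "slow test test foo test slow fast"


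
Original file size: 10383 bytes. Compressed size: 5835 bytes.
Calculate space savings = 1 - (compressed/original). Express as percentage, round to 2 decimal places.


ratio = compressed/original = 5835/10383 = 0.561976
savings = 1 - ratio = 1 - 0.561976 = 0.438024
as a percentage: 0.438024 * 100 = 43.8%

Space savings = 1 - 5835/10383 = 43.8%


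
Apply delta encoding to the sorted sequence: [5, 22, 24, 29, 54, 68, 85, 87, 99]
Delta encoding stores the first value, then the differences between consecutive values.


First value: 5
Deltas:
  22 - 5 = 17
  24 - 22 = 2
  29 - 24 = 5
  54 - 29 = 25
  68 - 54 = 14
  85 - 68 = 17
  87 - 85 = 2
  99 - 87 = 12


Delta encoded: [5, 17, 2, 5, 25, 14, 17, 2, 12]


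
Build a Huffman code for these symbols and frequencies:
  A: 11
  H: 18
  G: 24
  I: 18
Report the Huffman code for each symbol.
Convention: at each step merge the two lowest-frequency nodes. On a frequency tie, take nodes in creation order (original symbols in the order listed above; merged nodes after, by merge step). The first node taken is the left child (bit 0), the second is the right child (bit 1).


Huffman tree construction:
Step 1: Merge A(11) + H(18) = 29
Step 2: Merge I(18) + G(24) = 42
Step 3: Merge (A+H)(29) + (I+G)(42) = 71
Read each symbol's code off the tree from the root (left child = 0, right child = 1).

Codes:
  A: 00 (length 2)
  H: 01 (length 2)
  G: 11 (length 2)
  I: 10 (length 2)
Average code length: 142/71 = 2.0000 bits/symbol


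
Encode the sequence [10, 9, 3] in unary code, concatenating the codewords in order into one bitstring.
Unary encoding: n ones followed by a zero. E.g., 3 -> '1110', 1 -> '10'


Encode each number as n ones followed by a terminating 0:
  10 -> 11111111110 (11 bits)
  9 -> 1111111110 (10 bits)
  3 -> 1110 (4 bits)
Total length = 11 + 10 + 4 = 25 bits.

Unary([10, 9, 3]) = 1111111111011111111101110 (25 bits)


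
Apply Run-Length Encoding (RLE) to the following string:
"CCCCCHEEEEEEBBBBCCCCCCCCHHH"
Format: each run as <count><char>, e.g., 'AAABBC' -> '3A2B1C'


Scanning runs left to right:
  i=0: run of 'C' x 5 -> '5C'
  i=5: run of 'H' x 1 -> '1H'
  i=6: run of 'E' x 6 -> '6E'
  i=12: run of 'B' x 4 -> '4B'
  i=16: run of 'C' x 8 -> '8C'
  i=24: run of 'H' x 3 -> '3H'

RLE = 5C1H6E4B8C3H


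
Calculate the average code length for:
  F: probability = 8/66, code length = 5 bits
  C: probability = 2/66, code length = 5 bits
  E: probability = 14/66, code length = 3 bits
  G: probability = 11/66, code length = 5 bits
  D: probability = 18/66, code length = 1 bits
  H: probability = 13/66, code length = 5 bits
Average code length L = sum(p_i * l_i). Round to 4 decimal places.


Weighted contributions p_i * l_i:
  F: (8/66) * 5 = 40/66
  C: (2/66) * 5 = 10/66
  E: (14/66) * 3 = 42/66
  G: (11/66) * 5 = 55/66
  D: (18/66) * 1 = 18/66
  H: (13/66) * 5 = 65/66
Sum = (40 + 10 + 42 + 55 + 18 + 65)/66 = 230/66

L = 230/66 = 3.4848 bits/symbol


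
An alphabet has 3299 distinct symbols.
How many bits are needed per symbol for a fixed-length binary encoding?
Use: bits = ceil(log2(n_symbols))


log2(3299) = 11.6878
Bracket: 2^11 = 2048 < 3299 <= 2^12 = 4096
So ceil(log2(3299)) = 12

bits = ceil(log2(3299)) = ceil(11.6878) = 12 bits


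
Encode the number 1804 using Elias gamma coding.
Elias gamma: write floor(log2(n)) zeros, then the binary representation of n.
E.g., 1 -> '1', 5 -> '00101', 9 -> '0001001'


num_bits = floor(log2(1804)) + 1 = 11
leading_zeros = num_bits - 1 = 10
binary(1804) = 11100001100

Elias gamma(1804) = '0000000000' + '11100001100' = 000000000011100001100 (21 bits)


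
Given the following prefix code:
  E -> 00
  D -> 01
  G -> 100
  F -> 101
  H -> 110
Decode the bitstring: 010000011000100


Decoding step by step:
Bits 01 -> D
Bits 00 -> E
Bits 00 -> E
Bits 01 -> D
Bits 100 -> G
Bits 01 -> D
Bits 00 -> E


Decoded message: DEEDGDE


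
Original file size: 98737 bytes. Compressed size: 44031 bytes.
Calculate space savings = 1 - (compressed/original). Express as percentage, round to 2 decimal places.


ratio = compressed/original = 44031/98737 = 0.445942
savings = 1 - ratio = 1 - 0.445942 = 0.554058
as a percentage: 0.554058 * 100 = 55.41%

Space savings = 1 - 44031/98737 = 55.41%


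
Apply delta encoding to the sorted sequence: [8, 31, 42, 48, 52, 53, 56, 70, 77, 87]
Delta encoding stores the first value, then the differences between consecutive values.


First value: 8
Deltas:
  31 - 8 = 23
  42 - 31 = 11
  48 - 42 = 6
  52 - 48 = 4
  53 - 52 = 1
  56 - 53 = 3
  70 - 56 = 14
  77 - 70 = 7
  87 - 77 = 10


Delta encoded: [8, 23, 11, 6, 4, 1, 3, 14, 7, 10]


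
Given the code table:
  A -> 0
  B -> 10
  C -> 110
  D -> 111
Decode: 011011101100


Decoding:
0 -> A
110 -> C
111 -> D
0 -> A
110 -> C
0 -> A


Result: ACDACA


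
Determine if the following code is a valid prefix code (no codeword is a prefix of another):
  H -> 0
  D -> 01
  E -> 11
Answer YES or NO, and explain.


Checking each pair (does one codeword prefix another?):
  H='0' vs D='01': prefix -- VIOLATION

NO -- this is NOT a valid prefix code. H (0) is a prefix of D (01).


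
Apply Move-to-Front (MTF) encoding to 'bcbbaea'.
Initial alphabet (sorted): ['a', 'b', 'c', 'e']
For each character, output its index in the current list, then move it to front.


MTF encoding:
'b': index 1 in ['a', 'b', 'c', 'e'] -> ['b', 'a', 'c', 'e']
'c': index 2 in ['b', 'a', 'c', 'e'] -> ['c', 'b', 'a', 'e']
'b': index 1 in ['c', 'b', 'a', 'e'] -> ['b', 'c', 'a', 'e']
'b': index 0 in ['b', 'c', 'a', 'e'] -> ['b', 'c', 'a', 'e']
'a': index 2 in ['b', 'c', 'a', 'e'] -> ['a', 'b', 'c', 'e']
'e': index 3 in ['a', 'b', 'c', 'e'] -> ['e', 'a', 'b', 'c']
'a': index 1 in ['e', 'a', 'b', 'c'] -> ['a', 'e', 'b', 'c']


Output: [1, 2, 1, 0, 2, 3, 1]


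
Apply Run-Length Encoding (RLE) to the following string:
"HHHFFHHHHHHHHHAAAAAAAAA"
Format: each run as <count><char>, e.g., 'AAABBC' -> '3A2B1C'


Scanning runs left to right:
  i=0: run of 'H' x 3 -> '3H'
  i=3: run of 'F' x 2 -> '2F'
  i=5: run of 'H' x 9 -> '9H'
  i=14: run of 'A' x 9 -> '9A'

RLE = 3H2F9H9A


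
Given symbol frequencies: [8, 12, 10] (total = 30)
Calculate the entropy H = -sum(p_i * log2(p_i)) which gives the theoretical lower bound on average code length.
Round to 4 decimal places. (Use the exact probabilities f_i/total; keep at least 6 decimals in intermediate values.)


Per-symbol terms -p_i * log2(p_i) with p_i = f_i/30:
  p = 8/30 = 0.266667: log2(p) = -1.906891, -p*log2(p) = 0.508504
  p = 12/30 = 0.400000: log2(p) = -1.321928, -p*log2(p) = 0.528771
  p = 10/30 = 0.333333: log2(p) = -1.584963, -p*log2(p) = 0.528321
H = 0.508504 + 0.528771 + 0.528321 = 1.565596

H = 1.5656 bits/symbol


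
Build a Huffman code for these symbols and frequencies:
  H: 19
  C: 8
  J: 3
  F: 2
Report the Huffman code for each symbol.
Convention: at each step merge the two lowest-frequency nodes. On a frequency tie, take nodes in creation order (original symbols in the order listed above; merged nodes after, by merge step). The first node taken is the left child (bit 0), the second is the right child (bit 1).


Huffman tree construction:
Step 1: Merge F(2) + J(3) = 5
Step 2: Merge (F+J)(5) + C(8) = 13
Step 3: Merge ((F+J)+C)(13) + H(19) = 32
Read each symbol's code off the tree from the root (left child = 0, right child = 1).

Codes:
  H: 1 (length 1)
  C: 01 (length 2)
  J: 001 (length 3)
  F: 000 (length 3)
Average code length: 50/32 = 1.5625 bits/symbol


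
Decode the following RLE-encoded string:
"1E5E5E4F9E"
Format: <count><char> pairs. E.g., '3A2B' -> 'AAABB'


Expanding each <count><char> pair:
  1E -> 'E'
  5E -> 'EEEEE'
  5E -> 'EEEEE'
  4F -> 'FFFF'
  9E -> 'EEEEEEEEE'

Decoded = EEEEEEEEEEEFFFFEEEEEEEEE


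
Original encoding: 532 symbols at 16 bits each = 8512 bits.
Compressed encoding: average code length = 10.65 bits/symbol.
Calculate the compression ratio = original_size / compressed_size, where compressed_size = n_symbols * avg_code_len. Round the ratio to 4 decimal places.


original_size = n_symbols * orig_bits = 532 * 16 = 8512 bits
compressed_size = n_symbols * avg_code_len = 532 * 10.65 = 5665.8 bits
ratio = original_size / compressed_size = 8512 / 5665.8 = 1.5023

Compression ratio = 1.5023


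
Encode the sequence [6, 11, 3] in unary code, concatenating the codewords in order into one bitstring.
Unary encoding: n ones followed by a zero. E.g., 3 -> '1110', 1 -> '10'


Encode each number as n ones followed by a terminating 0:
  6 -> 1111110 (7 bits)
  11 -> 111111111110 (12 bits)
  3 -> 1110 (4 bits)
Total length = 7 + 12 + 4 = 23 bits.

Unary([6, 11, 3]) = 11111101111111111101110 (23 bits)


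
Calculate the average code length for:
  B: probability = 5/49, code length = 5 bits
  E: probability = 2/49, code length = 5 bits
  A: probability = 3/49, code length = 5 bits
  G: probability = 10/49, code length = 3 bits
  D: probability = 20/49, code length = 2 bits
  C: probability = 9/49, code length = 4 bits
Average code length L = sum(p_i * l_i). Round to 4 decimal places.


Weighted contributions p_i * l_i:
  B: (5/49) * 5 = 25/49
  E: (2/49) * 5 = 10/49
  A: (3/49) * 5 = 15/49
  G: (10/49) * 3 = 30/49
  D: (20/49) * 2 = 40/49
  C: (9/49) * 4 = 36/49
Sum = (25 + 10 + 15 + 30 + 40 + 36)/49 = 156/49

L = 156/49 = 3.1837 bits/symbol


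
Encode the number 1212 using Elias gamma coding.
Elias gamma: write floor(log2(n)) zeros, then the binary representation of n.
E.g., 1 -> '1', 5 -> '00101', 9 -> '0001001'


num_bits = floor(log2(1212)) + 1 = 11
leading_zeros = num_bits - 1 = 10
binary(1212) = 10010111100

Elias gamma(1212) = '0000000000' + '10010111100' = 000000000010010111100 (21 bits)


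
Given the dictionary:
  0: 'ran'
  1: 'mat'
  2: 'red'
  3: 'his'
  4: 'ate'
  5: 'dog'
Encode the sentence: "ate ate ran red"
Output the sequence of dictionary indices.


Look up each word in the dictionary:
  'ate' -> 4
  'ate' -> 4
  'ran' -> 0
  'red' -> 2

Encoded: [4, 4, 0, 2]


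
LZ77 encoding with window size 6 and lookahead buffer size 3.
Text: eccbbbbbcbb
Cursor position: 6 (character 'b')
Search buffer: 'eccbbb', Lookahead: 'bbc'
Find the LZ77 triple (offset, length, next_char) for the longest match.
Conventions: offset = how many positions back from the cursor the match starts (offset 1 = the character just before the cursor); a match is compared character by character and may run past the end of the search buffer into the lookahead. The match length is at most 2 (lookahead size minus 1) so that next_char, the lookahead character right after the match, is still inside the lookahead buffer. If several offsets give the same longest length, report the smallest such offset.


Try each offset into the search buffer:
  offset=1 (pos 5, char 'b'): match length 2
  offset=2 (pos 4, char 'b'): match length 2
  offset=3 (pos 3, char 'b'): match length 2
  offset=4 (pos 2, char 'c'): match length 0
  offset=5 (pos 1, char 'c'): match length 0
  offset=6 (pos 0, char 'e'): match length 0
Longest match has length 2, found at offsets 1, 2, 3; take the smallest, offset 1.
next_char = character at position 6 + 2 = 8 -> 'c'

Best match: offset=1, length=2 (matching 'bb' starting at position 5)
LZ77 triple: (1, 2, 'c')


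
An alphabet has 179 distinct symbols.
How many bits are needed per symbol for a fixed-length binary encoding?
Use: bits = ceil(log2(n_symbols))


log2(179) = 7.4838
Bracket: 2^7 = 128 < 179 <= 2^8 = 256
So ceil(log2(179)) = 8

bits = ceil(log2(179)) = ceil(7.4838) = 8 bits


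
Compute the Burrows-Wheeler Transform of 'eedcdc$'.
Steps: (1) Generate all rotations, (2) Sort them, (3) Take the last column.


Rotations (sorted):
  0: $eedcdc -> last char: c
  1: c$eedcd -> last char: d
  2: cdc$eed -> last char: d
  3: dc$eedc -> last char: c
  4: dcdc$ee -> last char: e
  5: edcdc$e -> last char: e
  6: eedcdc$ -> last char: $


BWT = cddcee$


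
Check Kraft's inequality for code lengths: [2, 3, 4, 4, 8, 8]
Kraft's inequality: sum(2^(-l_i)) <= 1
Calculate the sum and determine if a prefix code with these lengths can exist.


Sum = 2^(-2) + 2^(-3) + 2^(-4) + 2^(-4) + 2^(-8) + 2^(-8)
    = 0.25 + 0.125 + 0.0625 + 0.0625 + 0.00390625 + 0.00390625
    = 130/256 = 0.5078125
Since 0.5078125 <= 1, Kraft's inequality IS satisfied.
A prefix code with these lengths CAN exist.

Kraft sum = 0.5078125. Satisfied.


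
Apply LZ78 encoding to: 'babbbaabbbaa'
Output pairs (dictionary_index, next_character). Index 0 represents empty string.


LZ78 encoding steps:
Dictionary: {0: ''}
Step 1: w='' (idx 0), next='b' -> output (0, 'b'), add 'b' as idx 1
Step 2: w='' (idx 0), next='a' -> output (0, 'a'), add 'a' as idx 2
Step 3: w='b' (idx 1), next='b' -> output (1, 'b'), add 'bb' as idx 3
Step 4: w='b' (idx 1), next='a' -> output (1, 'a'), add 'ba' as idx 4
Step 5: w='a' (idx 2), next='b' -> output (2, 'b'), add 'ab' as idx 5
Step 6: w='bb' (idx 3), next='a' -> output (3, 'a'), add 'bba' as idx 6
Step 7: w='a' (idx 2), end of input -> output (2, '')


Encoded: [(0, 'b'), (0, 'a'), (1, 'b'), (1, 'a'), (2, 'b'), (3, 'a'), (2, '')]


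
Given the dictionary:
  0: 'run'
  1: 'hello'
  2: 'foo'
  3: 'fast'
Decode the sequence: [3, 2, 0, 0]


Look up each index in the dictionary:
  3 -> 'fast'
  2 -> 'foo'
  0 -> 'run'
  0 -> 'run'

Decoded: "fast foo run run"


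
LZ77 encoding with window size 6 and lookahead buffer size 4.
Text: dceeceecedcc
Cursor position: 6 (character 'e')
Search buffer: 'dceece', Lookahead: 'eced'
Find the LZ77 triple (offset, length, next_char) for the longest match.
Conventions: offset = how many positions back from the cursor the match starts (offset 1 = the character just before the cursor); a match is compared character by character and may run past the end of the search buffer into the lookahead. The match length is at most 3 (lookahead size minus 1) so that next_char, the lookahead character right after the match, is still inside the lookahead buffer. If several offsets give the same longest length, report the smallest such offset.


Try each offset into the search buffer:
  offset=1 (pos 5, char 'e'): match length 1
  offset=2 (pos 4, char 'c'): match length 0
  offset=3 (pos 3, char 'e'): match length 3
  offset=4 (pos 2, char 'e'): match length 1
  offset=5 (pos 1, char 'c'): match length 0
  offset=6 (pos 0, char 'd'): match length 0
Longest match has length 3 at offset 3.
next_char = character at position 6 + 3 = 9 -> 'd'

Best match: offset=3, length=3 (matching 'ece' starting at position 3)
LZ77 triple: (3, 3, 'd')


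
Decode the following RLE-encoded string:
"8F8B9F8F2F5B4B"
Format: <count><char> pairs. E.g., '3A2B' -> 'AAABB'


Expanding each <count><char> pair:
  8F -> 'FFFFFFFF'
  8B -> 'BBBBBBBB'
  9F -> 'FFFFFFFFF'
  8F -> 'FFFFFFFF'
  2F -> 'FF'
  5B -> 'BBBBB'
  4B -> 'BBBB'

Decoded = FFFFFFFFBBBBBBBBFFFFFFFFFFFFFFFFFFFBBBBBBBBB


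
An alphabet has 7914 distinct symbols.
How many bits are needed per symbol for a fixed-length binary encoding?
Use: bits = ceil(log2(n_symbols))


log2(7914) = 12.9502
Bracket: 2^12 = 4096 < 7914 <= 2^13 = 8192
So ceil(log2(7914)) = 13

bits = ceil(log2(7914)) = ceil(12.9502) = 13 bits


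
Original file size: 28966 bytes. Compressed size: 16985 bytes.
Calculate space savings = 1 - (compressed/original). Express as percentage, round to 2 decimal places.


ratio = compressed/original = 16985/28966 = 0.586377
savings = 1 - ratio = 1 - 0.586377 = 0.413623
as a percentage: 0.413623 * 100 = 41.36%

Space savings = 1 - 16985/28966 = 41.36%


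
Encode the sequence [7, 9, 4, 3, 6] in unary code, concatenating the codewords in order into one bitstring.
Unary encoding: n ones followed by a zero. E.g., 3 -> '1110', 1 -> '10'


Encode each number as n ones followed by a terminating 0:
  7 -> 11111110 (8 bits)
  9 -> 1111111110 (10 bits)
  4 -> 11110 (5 bits)
  3 -> 1110 (4 bits)
  6 -> 1111110 (7 bits)
Total length = 8 + 10 + 5 + 4 + 7 = 34 bits.

Unary([7, 9, 4, 3, 6]) = 1111111011111111101111011101111110 (34 bits)


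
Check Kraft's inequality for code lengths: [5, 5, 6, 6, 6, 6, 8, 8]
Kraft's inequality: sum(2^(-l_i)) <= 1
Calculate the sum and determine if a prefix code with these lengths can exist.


Sum = 2^(-5) + 2^(-5) + 2^(-6) + 2^(-6) + 2^(-6) + 2^(-6) + 2^(-8) + 2^(-8)
    = 0.03125 + 0.03125 + 0.015625 + 0.015625 + 0.015625 + 0.015625 + 0.00390625 + 0.00390625
    = 34/256 = 0.1328125
Since 0.1328125 <= 1, Kraft's inequality IS satisfied.
A prefix code with these lengths CAN exist.

Kraft sum = 0.1328125. Satisfied.
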